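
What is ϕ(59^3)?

201898

φ(205379) = 205379 · (1 − 1/59)
       = 205379 · 58/59 = 201898.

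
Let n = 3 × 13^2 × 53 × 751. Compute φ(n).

12168000

φ(3) = 3 − 1 = 2.
φ(13^2) = 13^2 − 13^1 = 169 − 13 = 156.
φ(53) = 53 − 1 = 52.
φ(751) = 751 − 1 = 750.
φ(20180121) = 2 × 156 × 52 × 750 = 12168000.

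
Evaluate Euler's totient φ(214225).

144000

First factor: 214225 = 5**2 · 11 · 19 · 41.
φ(214225) = 214225 · (1 − 1/5) · (1 − 1/11) · (1 − 1/19) · (1 − 1/41)
       = 214225 · 28800/42845 = 144000.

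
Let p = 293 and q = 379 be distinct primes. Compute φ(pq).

φ(111047) = 111047 · (1 − 1/293) · (1 − 1/379)
       = 111047 · 110376/111047 = 110376.

110376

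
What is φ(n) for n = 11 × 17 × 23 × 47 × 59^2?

554090240

φ(703673707) = 703673707 · (1 − 1/11) · (1 − 1/17) · (1 − 1/23) · (1 − 1/47) · (1 − 1/59)
       = 703673707 · 9391360/11926673 = 554090240.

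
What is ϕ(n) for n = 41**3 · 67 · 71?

310648800

φ(327857197) = 327857197 · (1 − 1/41) · (1 − 1/67) · (1 − 1/71)
       = 327857197 · 184800/195037 = 310648800.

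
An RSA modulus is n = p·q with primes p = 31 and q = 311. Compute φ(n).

9300

φ(n) = (p − 1)(q − 1) = (31−1)(311−1) = 30·310 = 9300.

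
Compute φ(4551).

2880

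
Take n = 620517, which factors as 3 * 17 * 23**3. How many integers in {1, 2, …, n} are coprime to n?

372416

φ(620517) = 620517 · (1 − 1/3) · (1 − 1/17) · (1 − 1/23)
       = 620517 · 704/1173 = 372416.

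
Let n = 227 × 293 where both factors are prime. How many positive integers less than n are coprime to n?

65992

φ(pq) = (p−1)(q−1) = 226 · 292 = 65992.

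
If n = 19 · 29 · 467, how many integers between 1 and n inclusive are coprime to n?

φ(19) = 19 − 1 = 18.
φ(29) = 29 − 1 = 28.
φ(467) = 467 − 1 = 466.
Since φ is multiplicative, φ(257317) = 18 · 28 · 466 = 234864.

234864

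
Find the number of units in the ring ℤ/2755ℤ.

Prime factorization: 2755 = 5 × 19 × 29.
φ(5) = 5 − 1 = 4.
φ(19) = 19 − 1 = 18.
φ(29) = 29 − 1 = 28.
Multiply: 4 · 18 · 28 = 2016.

2016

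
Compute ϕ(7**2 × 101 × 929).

3897600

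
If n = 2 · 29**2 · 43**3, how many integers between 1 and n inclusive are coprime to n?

φ(2) = 2 − 1 = 1.
φ(29^2) = 29^1·(29−1) = 29·28 = 812.
φ(43^3) = 43^2·(43−1) = 1849·42 = 77658.
φ(133730774) = 1 × 812 × 77658 = 63058296.

63058296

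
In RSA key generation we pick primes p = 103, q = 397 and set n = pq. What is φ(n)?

40392

φ(pq) = (p−1)(q−1) = 102 · 396 = 40392.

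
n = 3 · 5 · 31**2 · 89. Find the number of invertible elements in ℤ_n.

654720

φ(1282935) = 1282935 · (1 − 1/3) · (1 − 1/5) · (1 − 1/31) · (1 − 1/89)
       = 1282935 · 21120/41385 = 654720.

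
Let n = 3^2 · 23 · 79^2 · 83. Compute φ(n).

66697488

φ(3^2) = 3^2 − 3^1 = 9 − 3 = 6.
φ(23) = 23 − 1 = 22.
φ(79^2) = 79^2 − 79^1 = 6241 − 79 = 6162.
φ(83) = 83 − 1 = 82.
φ(107226621) = 6 × 22 × 6162 × 82 = 66697488.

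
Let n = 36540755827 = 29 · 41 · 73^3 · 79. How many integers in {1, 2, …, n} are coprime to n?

φ(29) = 29 − 1 = 28.
φ(41) = 41 − 1 = 40.
φ(73^3) = 73^3 − 73^2 = 389017 − 5329 = 383688.
φ(79) = 79 − 1 = 78.
Since φ is multiplicative, φ(36540755827) = 28 · 40 · 383688 · 78 = 33518983680.

33518983680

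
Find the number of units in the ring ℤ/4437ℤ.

2688

Prime factorization: 4437 = 3^2 · 17 · 29.
φ(4437) = 4437 · (1 − 1/3) · (1 − 1/17) · (1 − 1/29)
       = 4437 · 896/1479 = 2688.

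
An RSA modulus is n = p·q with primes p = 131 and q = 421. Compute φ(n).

54600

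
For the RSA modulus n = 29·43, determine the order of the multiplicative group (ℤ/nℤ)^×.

φ(1247) = 1247 · (1 − 1/29) · (1 − 1/43)
       = 1247 · 1176/1247 = 1176.

1176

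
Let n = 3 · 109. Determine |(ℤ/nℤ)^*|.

φ(327) = 327 · (1 − 1/3) · (1 − 1/109)
       = 327 · 216/327 = 216.

216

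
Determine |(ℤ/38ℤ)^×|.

18

Factor 38: 38 = 2 · 19.
φ(38) = 38 · (1 − 1/2) · (1 − 1/19)
       = 38 · 18/38 = 18.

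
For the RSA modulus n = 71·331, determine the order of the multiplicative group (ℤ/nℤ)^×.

φ(71) = 71 − 1 = 70.
φ(331) = 331 − 1 = 330.
φ(23501) = 70 × 330 = 23100.

23100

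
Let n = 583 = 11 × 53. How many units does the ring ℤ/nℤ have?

φ(11) = 11 − 1 = 10.
φ(53) = 53 − 1 = 52.
φ(583) = 10 × 52 = 520.

520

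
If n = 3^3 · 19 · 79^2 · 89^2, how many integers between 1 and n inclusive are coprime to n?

15636494016

φ(3^3) = 3^3 − 3^2 = 27 − 9 = 18.
φ(19) = 19 − 1 = 18.
φ(79^2) = 79^1·(79−1) = 79·78 = 6162.
φ(89^2) = 89^2 − 89^1 = 7921 − 89 = 7832.
φ(25360134993) = 18 × 18 × 6162 × 7832 = 15636494016.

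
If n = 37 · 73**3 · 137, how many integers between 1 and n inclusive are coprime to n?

1878536448

φ(1971927173) = 1971927173 · (1 − 1/37) · (1 − 1/73) · (1 − 1/137)
       = 1971927173 · 352512/370037 = 1878536448.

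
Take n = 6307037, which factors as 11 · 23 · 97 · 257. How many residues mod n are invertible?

φ(11) = 11 − 1 = 10.
φ(23) = 23 − 1 = 22.
φ(97) = 97 − 1 = 96.
φ(257) = 257 − 1 = 256.
φ(6307037) = 10 × 22 × 96 × 256 = 5406720.

5406720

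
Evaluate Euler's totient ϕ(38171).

30240

38171 = 7^2 × 19 × 41.
φ(38171) = 38171 · (1 − 1/7) · (1 − 1/19) · (1 − 1/41)
       = 38171 · 4320/5453 = 30240.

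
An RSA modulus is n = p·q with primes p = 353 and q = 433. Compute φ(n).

152064

φ(353) = 353 − 1 = 352.
φ(433) = 433 − 1 = 432.
φ(152849) = 352 × 432 = 152064.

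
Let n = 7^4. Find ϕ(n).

φ(2401) = 2401 · (1 − 1/7)
       = 2401 · 6/7 = 2058.

2058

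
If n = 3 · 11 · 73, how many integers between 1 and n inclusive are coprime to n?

φ(3) = 3 − 1 = 2.
φ(11) = 11 − 1 = 10.
φ(73) = 73 − 1 = 72.
Since φ is multiplicative, φ(2409) = 2 · 10 · 72 = 1440.

1440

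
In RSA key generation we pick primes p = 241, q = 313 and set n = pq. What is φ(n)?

φ(241) = 241 − 1 = 240.
φ(313) = 313 − 1 = 312.
φ(75433) = 240 × 312 = 74880.

74880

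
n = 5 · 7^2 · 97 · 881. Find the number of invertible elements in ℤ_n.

φ(5) = 5 − 1 = 4.
φ(7^2) = 7^2 − 7^1 = 49 − 7 = 42.
φ(97) = 97 − 1 = 96.
φ(881) = 881 − 1 = 880.
Since φ is multiplicative, φ(20936965) = 4 · 42 · 96 · 880 = 14192640.

14192640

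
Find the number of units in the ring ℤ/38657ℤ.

38657 = 29 × 31 × 43.
φ(38657) = 38657 · (1 − 1/29) · (1 − 1/31) · (1 − 1/43)
       = 38657 · 35280/38657 = 35280.

35280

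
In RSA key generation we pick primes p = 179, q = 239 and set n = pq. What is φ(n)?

42364

φ(42781) = 42781 · (1 − 1/179) · (1 − 1/239)
       = 42781 · 42364/42781 = 42364.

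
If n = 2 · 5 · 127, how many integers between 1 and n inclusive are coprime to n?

φ(2) = 2 − 1 = 1.
φ(5) = 5 − 1 = 4.
φ(127) = 127 − 1 = 126.
Multiply: 1 · 4 · 126 = 504.

504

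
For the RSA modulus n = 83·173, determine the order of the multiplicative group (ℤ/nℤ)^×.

14104

φ(n) = (p − 1)(q − 1) = (83−1)(173−1) = 82·172 = 14104.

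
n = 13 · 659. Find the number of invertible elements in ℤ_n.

7896

φ(8567) = 8567 · (1 − 1/13) · (1 − 1/659)
       = 8567 · 7896/8567 = 7896.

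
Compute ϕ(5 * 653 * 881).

2295040

φ(2876465) = 2876465 · (1 − 1/5) · (1 − 1/653) · (1 − 1/881)
       = 2876465 · 2295040/2876465 = 2295040.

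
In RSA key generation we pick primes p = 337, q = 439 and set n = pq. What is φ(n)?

147168

φ(147943) = 147943 · (1 − 1/337) · (1 − 1/439)
       = 147943 · 147168/147943 = 147168.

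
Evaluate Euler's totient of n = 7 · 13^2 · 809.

φ(7) = 7 − 1 = 6.
φ(13^2) = 13^1·(13−1) = 13·12 = 156.
φ(809) = 809 − 1 = 808.
Since φ is multiplicative, φ(957047) = 6 · 156 · 808 = 756288.

756288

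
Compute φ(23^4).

267674

φ(23^4) = 23^3·(23−1) = 12167·22 = 267674.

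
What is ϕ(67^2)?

4422

φ(67^2) = 67^1·(67−1) = 67·66 = 4422.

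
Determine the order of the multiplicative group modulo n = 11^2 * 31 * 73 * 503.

119275200

φ(137732969) = 137732969 · (1 − 1/11) · (1 − 1/31) · (1 − 1/73) · (1 − 1/503)
       = 137732969 · 10843200/12521179 = 119275200.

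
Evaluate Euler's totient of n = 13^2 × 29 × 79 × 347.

117883584

φ(134351113) = 134351113 · (1 − 1/13) · (1 − 1/29) · (1 − 1/79) · (1 − 1/347)
       = 134351113 · 9067968/10334701 = 117883584.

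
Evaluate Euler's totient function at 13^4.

26364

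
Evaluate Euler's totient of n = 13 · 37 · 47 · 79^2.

φ(13) = 13 − 1 = 12.
φ(37) = 37 − 1 = 36.
φ(47) = 47 − 1 = 46.
φ(79^2) = 79^2 − 79^1 = 6241 − 79 = 6162.
φ(141090287) = 12 × 36 × 46 × 6162 = 122451264.

122451264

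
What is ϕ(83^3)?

564898

φ(83^3) = 83^3 − 83^2 = 571787 − 6889 = 564898.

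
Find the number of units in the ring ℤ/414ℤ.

132

Factor 414: 414 = 2 · 3^2 · 23.
φ(2) = 2 − 1 = 1.
φ(3^2) = 3^1·(3−1) = 3·2 = 6.
φ(23) = 23 − 1 = 22.
Multiply: 1 · 6 · 22 = 132.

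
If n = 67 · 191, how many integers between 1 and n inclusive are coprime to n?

12540

φ(67) = 67 − 1 = 66.
φ(191) = 191 − 1 = 190.
Since φ is multiplicative, φ(12797) = 66 · 190 = 12540.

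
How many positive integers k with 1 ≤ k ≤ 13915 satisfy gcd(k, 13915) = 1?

Prime factorization: 13915 = 5 * 11**2 * 23.
φ(5) = 5 − 1 = 4.
φ(11^2) = 11^1·(11−1) = 11·10 = 110.
φ(23) = 23 − 1 = 22.
φ(13915) = 4 × 110 × 22 = 9680.

9680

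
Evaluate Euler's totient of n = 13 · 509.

6096

φ(13) = 13 − 1 = 12.
φ(509) = 509 − 1 = 508.
φ(6617) = 12 × 508 = 6096.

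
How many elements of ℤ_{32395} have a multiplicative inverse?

Prime factorization: 32395 = 5 * 11 * 19 * 31.
φ(5) = 5 − 1 = 4.
φ(11) = 11 − 1 = 10.
φ(19) = 19 − 1 = 18.
φ(31) = 31 − 1 = 30.
Multiply: 4 · 10 · 18 · 30 = 21600.

21600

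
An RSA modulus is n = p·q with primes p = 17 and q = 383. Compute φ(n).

6112

For distinct primes, φ(pq) = (p−1)(q−1) = 16 × 382 = 6112.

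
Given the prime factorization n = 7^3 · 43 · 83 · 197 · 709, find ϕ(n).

φ(170983077391) = 170983077391 · (1 − 1/7) · (1 − 1/43) · (1 − 1/83) · (1 − 1/197) · (1 − 1/709)
       = 170983077391 · 2867501952/3489450559 = 140507595648.

140507595648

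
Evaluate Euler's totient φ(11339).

9856

11339 = 17 × 23 × 29.
φ(11339) = 11339 · (1 − 1/17) · (1 − 1/23) · (1 − 1/29)
       = 11339 · 9856/11339 = 9856.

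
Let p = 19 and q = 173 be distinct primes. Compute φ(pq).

3096

For distinct primes, φ(pq) = (p−1)(q−1) = 18 × 172 = 3096.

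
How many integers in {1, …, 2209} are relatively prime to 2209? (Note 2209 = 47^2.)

2162

φ(2209) = 2209 · (1 − 1/47)
       = 2209 · 46/47 = 2162.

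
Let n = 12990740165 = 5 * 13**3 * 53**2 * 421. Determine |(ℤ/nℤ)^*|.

φ(12990740165) = 12990740165 · (1 − 1/5) · (1 − 1/13) · (1 − 1/53) · (1 − 1/421)
       = 12990740165 · 1048320/1450345 = 9389802240.

9389802240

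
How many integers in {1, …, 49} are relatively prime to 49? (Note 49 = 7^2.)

φ(7^2) = 7^2 − 7^1 = 49 − 7 = 42.

42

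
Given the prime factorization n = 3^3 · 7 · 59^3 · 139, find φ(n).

φ(3^3) = 3^3 − 3^2 = 27 − 9 = 18.
φ(7) = 7 − 1 = 6.
φ(59^3) = 59^2·(59−1) = 3481·58 = 201898.
φ(139) = 139 − 1 = 138.
φ(5395511709) = 18 × 6 × 201898 × 138 = 3009087792.

3009087792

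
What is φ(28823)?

25920

Prime factorization: 28823 = 19 × 37 × 41.
φ(19) = 19 − 1 = 18.
φ(37) = 37 − 1 = 36.
φ(41) = 41 − 1 = 40.
Since φ is multiplicative, φ(28823) = 18 · 36 · 40 = 25920.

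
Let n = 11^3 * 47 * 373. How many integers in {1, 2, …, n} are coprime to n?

φ(23333761) = 23333761 · (1 − 1/11) · (1 − 1/47) · (1 − 1/373)
       = 23333761 · 171120/192841 = 20705520.

20705520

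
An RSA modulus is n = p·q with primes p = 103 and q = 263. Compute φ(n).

26724

For distinct primes, φ(pq) = (p−1)(q−1) = 102 × 262 = 26724.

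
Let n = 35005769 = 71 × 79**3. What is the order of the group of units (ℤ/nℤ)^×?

34075860

φ(71) = 71 − 1 = 70.
φ(79^3) = 79^3 − 79^2 = 493039 − 6241 = 486798.
Since φ is multiplicative, φ(35005769) = 70 · 486798 = 34075860.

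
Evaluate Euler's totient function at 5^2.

φ(25) = 25 · (1 − 1/5)
       = 25 · 4/5 = 20.

20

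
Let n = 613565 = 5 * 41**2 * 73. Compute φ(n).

φ(5) = 5 − 1 = 4.
φ(41^2) = 41^2 − 41^1 = 1681 − 41 = 1640.
φ(73) = 73 − 1 = 72.
φ(613565) = 4 × 1640 × 72 = 472320.

472320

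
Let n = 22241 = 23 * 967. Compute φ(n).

21252

φ(23) = 23 − 1 = 22.
φ(967) = 967 − 1 = 966.
Multiply: 22 · 966 = 21252.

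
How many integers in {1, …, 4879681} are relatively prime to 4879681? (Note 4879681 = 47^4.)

4775858

φ(47^4) = 47^4 − 47^3 = 4879681 − 103823 = 4775858.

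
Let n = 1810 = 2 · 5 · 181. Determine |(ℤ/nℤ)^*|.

φ(1810) = 1810 · (1 − 1/2) · (1 − 1/5) · (1 − 1/181)
       = 1810 · 720/1810 = 720.

720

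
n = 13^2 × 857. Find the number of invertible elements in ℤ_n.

133536

φ(13^2) = 13^2 − 13^1 = 169 − 13 = 156.
φ(857) = 857 − 1 = 856.
Since φ is multiplicative, φ(144833) = 156 · 856 = 133536.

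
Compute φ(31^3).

φ(31^3) = 31^3 − 31^2 = 29791 − 961 = 28830.

28830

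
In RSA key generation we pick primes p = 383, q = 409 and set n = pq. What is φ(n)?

For distinct primes, φ(pq) = (p−1)(q−1) = 382 × 408 = 155856.

155856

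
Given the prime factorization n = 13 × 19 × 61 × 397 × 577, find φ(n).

2956124160

φ(3451382623) = 3451382623 · (1 − 1/13) · (1 − 1/19) · (1 − 1/61) · (1 − 1/397) · (1 − 1/577)
       = 3451382623 · 2956124160/3451382623 = 2956124160.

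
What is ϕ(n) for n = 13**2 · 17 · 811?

2021760

φ(13^2) = 13^2 − 13^1 = 169 − 13 = 156.
φ(17) = 17 − 1 = 16.
φ(811) = 811 − 1 = 810.
Since φ is multiplicative, φ(2330003) = 156 · 16 · 810 = 2021760.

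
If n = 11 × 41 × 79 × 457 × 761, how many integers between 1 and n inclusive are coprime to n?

10812672000

φ(11) = 11 − 1 = 10.
φ(41) = 41 − 1 = 40.
φ(79) = 79 − 1 = 78.
φ(457) = 457 − 1 = 456.
φ(761) = 761 − 1 = 760.
Multiply: 10 · 40 · 78 · 456 · 760 = 10812672000.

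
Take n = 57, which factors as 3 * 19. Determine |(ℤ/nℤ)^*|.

36

φ(3) = 3 − 1 = 2.
φ(19) = 19 − 1 = 18.
φ(57) = 2 × 18 = 36.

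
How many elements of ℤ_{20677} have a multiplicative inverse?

18480

20677 = 23 · 29 · 31.
φ(23) = 23 − 1 = 22.
φ(29) = 29 − 1 = 28.
φ(31) = 31 − 1 = 30.
φ(20677) = 22 × 28 × 30 = 18480.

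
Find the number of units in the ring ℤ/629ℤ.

576

629 = 17 * 37.
φ(17) = 17 − 1 = 16.
φ(37) = 37 − 1 = 36.
Multiply: 16 · 36 = 576.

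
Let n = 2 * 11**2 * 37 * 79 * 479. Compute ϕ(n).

147644640

φ(338828314) = 338828314 · (1 − 1/2) · (1 − 1/11) · (1 − 1/37) · (1 − 1/79) · (1 − 1/479)
       = 338828314 · 13422240/30802574 = 147644640.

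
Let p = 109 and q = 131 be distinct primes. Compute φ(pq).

14040

φ(pq) = (p−1)(q−1) = 108 · 130 = 14040.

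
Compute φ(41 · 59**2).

136880

φ(142721) = 142721 · (1 − 1/41) · (1 − 1/59)
       = 142721 · 2320/2419 = 136880.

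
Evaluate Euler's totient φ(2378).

1120

First factor: 2378 = 2 · 29 · 41.
φ(2378) = 2378 · (1 − 1/2) · (1 − 1/29) · (1 − 1/41)
       = 2378 · 1120/2378 = 1120.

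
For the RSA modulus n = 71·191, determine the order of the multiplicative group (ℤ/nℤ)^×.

13300

φ(pq) = (p−1)(q−1) = 70 · 190 = 13300.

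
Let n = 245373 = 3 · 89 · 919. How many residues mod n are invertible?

161568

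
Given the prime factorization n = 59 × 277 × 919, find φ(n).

14695344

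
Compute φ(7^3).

294

φ(343) = 343 · (1 − 1/7)
       = 343 · 6/7 = 294.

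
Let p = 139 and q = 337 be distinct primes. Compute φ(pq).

46368

φ(pq) = (p−1)(q−1) = 138 · 336 = 46368.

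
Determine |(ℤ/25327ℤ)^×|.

22680

25327 = 19 · 31 · 43.
φ(25327) = 25327 · (1 − 1/19) · (1 − 1/31) · (1 − 1/43)
       = 25327 · 22680/25327 = 22680.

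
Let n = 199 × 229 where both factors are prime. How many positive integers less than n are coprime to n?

45144

For distinct primes, φ(pq) = (p−1)(q−1) = 198 × 228 = 45144.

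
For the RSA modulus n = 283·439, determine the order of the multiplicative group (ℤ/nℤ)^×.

123516

For distinct primes, φ(pq) = (p−1)(q−1) = 282 × 438 = 123516.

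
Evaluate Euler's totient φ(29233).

Prime factorization: 29233 = 23 · 31 · 41.
φ(29233) = 29233 · (1 − 1/23) · (1 − 1/31) · (1 − 1/41)
       = 29233 · 26400/29233 = 26400.

26400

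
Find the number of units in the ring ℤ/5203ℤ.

4620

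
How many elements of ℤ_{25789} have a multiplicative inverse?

23040

First factor: 25789 = 17 × 37 × 41.
φ(25789) = 25789 · (1 − 1/17) · (1 − 1/37) · (1 − 1/41)
       = 25789 · 23040/25789 = 23040.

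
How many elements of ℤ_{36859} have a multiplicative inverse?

33600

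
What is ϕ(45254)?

Prime factorization: 45254 = 2 × 11^3 × 17.
φ(45254) = 45254 · (1 − 1/2) · (1 − 1/11) · (1 − 1/17)
       = 45254 · 160/374 = 19360.

19360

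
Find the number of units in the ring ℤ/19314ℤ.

6048

Prime factorization: 19314 = 2 · 3^2 · 29 · 37.
φ(19314) = 19314 · (1 − 1/2) · (1 − 1/3) · (1 − 1/29) · (1 − 1/37)
       = 19314 · 2016/6438 = 6048.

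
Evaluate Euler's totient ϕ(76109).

63360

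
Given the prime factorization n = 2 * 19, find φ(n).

φ(38) = 38 · (1 − 1/2) · (1 − 1/19)
       = 38 · 18/38 = 18.

18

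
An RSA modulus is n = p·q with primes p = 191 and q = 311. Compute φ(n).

φ(pq) = (p−1)(q−1) = 190 · 310 = 58900.

58900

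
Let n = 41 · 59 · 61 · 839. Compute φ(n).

116649600

φ(123802001) = 123802001 · (1 − 1/41) · (1 − 1/59) · (1 − 1/61) · (1 − 1/839)
       = 123802001 · 116649600/123802001 = 116649600.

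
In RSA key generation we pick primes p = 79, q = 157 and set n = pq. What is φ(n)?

12168

φ(n) = (p − 1)(q − 1) = (79−1)(157−1) = 78·156 = 12168.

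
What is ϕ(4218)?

1296

Prime factorization: 4218 = 2 × 3 × 19 × 37.
φ(4218) = 4218 · (1 − 1/2) · (1 − 1/3) · (1 − 1/19) · (1 − 1/37)
       = 4218 · 1296/4218 = 1296.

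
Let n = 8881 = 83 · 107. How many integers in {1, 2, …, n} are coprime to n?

8692

φ(8881) = 8881 · (1 − 1/83) · (1 − 1/107)
       = 8881 · 8692/8881 = 8692.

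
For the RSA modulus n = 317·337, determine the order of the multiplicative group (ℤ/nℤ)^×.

106176

φ(pq) = (p−1)(q−1) = 316 · 336 = 106176.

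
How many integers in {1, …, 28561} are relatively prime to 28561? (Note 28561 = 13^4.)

26364

φ(28561) = 28561 · (1 − 1/13)
       = 28561 · 12/13 = 26364.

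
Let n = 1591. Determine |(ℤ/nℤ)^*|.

1512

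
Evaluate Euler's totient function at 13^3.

φ(13^3) = 13^3 − 13^2 = 2197 − 169 = 2028.

2028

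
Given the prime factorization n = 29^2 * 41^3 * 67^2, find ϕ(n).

241436247360

φ(260193936329) = 260193936329 · (1 − 1/29) · (1 − 1/41) · (1 − 1/67)
       = 260193936329 · 73920/79663 = 241436247360.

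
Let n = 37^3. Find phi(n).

φ(50653) = 50653 · (1 − 1/37)
       = 50653 · 36/37 = 49284.

49284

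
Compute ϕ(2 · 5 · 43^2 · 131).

φ(2) = 2 − 1 = 1.
φ(5) = 5 − 1 = 4.
φ(43^2) = 43^1·(43−1) = 43·42 = 1806.
φ(131) = 131 − 1 = 130.
Multiply: 1 · 4 · 1806 · 130 = 939120.

939120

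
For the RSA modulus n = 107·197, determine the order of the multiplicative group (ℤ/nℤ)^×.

For distinct primes, φ(pq) = (p−1)(q−1) = 106 × 196 = 20776.

20776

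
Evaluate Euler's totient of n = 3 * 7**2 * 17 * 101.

134400

φ(3) = 3 − 1 = 2.
φ(7^2) = 7^2 − 7^1 = 49 − 7 = 42.
φ(17) = 17 − 1 = 16.
φ(101) = 101 − 1 = 100.
φ(252399) = 2 × 42 × 16 × 100 = 134400.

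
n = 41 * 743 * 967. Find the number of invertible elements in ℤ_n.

φ(41) = 41 − 1 = 40.
φ(743) = 743 − 1 = 742.
φ(967) = 967 − 1 = 966.
Since φ is multiplicative, φ(29457721) = 40 · 742 · 966 = 28670880.

28670880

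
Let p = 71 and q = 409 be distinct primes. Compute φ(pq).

φ(n) = (p − 1)(q − 1) = (71−1)(409−1) = 70·408 = 28560.

28560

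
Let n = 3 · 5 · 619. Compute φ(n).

4944

φ(3) = 3 − 1 = 2.
φ(5) = 5 − 1 = 4.
φ(619) = 619 − 1 = 618.
Multiply: 2 · 4 · 618 = 4944.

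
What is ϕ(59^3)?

201898

φ(59^3) = 59^2·(59−1) = 3481·58 = 201898.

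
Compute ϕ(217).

180

Prime factorization: 217 = 7 · 31.
φ(7) = 7 − 1 = 6.
φ(31) = 31 − 1 = 30.
Multiply: 6 · 30 = 180.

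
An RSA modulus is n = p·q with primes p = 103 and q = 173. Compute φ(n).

φ(pq) = (p−1)(q−1) = 102 · 172 = 17544.

17544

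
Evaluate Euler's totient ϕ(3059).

3059 = 7 × 19 × 23.
φ(3059) = 3059 · (1 − 1/7) · (1 − 1/19) · (1 − 1/23)
       = 3059 · 2376/3059 = 2376.

2376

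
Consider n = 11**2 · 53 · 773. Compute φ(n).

φ(11^2) = 11^2 − 11^1 = 121 − 11 = 110.
φ(53) = 53 − 1 = 52.
φ(773) = 773 − 1 = 772.
Since φ is multiplicative, φ(4957249) = 110 · 52 · 772 = 4415840.

4415840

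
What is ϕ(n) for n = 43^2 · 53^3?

φ(275273573) = 275273573 · (1 − 1/43) · (1 − 1/53)
       = 275273573 · 2184/2279 = 263798808.

263798808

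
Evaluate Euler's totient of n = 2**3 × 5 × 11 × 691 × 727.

80150400

φ(2^3) = 2^2·(2−1) = 4·1 = 4.
φ(5) = 5 − 1 = 4.
φ(11) = 11 − 1 = 10.
φ(691) = 691 − 1 = 690.
φ(727) = 727 − 1 = 726.
Since φ is multiplicative, φ(221037080) = 4 · 4 · 10 · 690 · 726 = 80150400.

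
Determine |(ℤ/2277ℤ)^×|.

Factor 2277: 2277 = 3**2 · 11 · 23.
φ(3^2) = 3^2 − 3^1 = 9 − 3 = 6.
φ(11) = 11 − 1 = 10.
φ(23) = 23 − 1 = 22.
φ(2277) = 6 × 10 × 22 = 1320.

1320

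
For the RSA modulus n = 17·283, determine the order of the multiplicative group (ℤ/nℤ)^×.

4512

φ(4811) = 4811 · (1 − 1/17) · (1 − 1/283)
       = 4811 · 4512/4811 = 4512.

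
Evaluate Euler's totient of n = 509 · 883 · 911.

407730960

φ(509) = 509 − 1 = 508.
φ(883) = 883 − 1 = 882.
φ(911) = 911 − 1 = 910.
φ(409446217) = 508 × 882 × 910 = 407730960.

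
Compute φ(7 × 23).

132

φ(161) = 161 · (1 − 1/7) · (1 − 1/23)
       = 161 · 132/161 = 132.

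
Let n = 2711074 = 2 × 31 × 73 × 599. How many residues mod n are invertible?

1291680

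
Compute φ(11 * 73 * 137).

97920

φ(110011) = 110011 · (1 − 1/11) · (1 − 1/73) · (1 − 1/137)
       = 110011 · 97920/110011 = 97920.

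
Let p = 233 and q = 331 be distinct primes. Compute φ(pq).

76560

φ(pq) = (p−1)(q−1) = 232 · 330 = 76560.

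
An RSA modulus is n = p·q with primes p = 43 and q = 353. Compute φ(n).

φ(n) = (p − 1)(q − 1) = (43−1)(353−1) = 42·352 = 14784.

14784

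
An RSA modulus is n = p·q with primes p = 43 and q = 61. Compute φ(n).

2520

φ(pq) = (p−1)(q−1) = 42 · 60 = 2520.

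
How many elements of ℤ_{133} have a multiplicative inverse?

108

Factor 133: 133 = 7 × 19.
φ(7) = 7 − 1 = 6.
φ(19) = 19 − 1 = 18.
Multiply: 6 · 18 = 108.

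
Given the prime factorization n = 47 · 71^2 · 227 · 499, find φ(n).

25730723760

φ(47) = 47 − 1 = 46.
φ(71^2) = 71^1·(71−1) = 71·70 = 4970.
φ(227) = 227 − 1 = 226.
φ(499) = 499 − 1 = 498.
Since φ is multiplicative, φ(26837432071) = 46 · 4970 · 226 · 498 = 25730723760.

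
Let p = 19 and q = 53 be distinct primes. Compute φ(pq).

936

φ(pq) = (p−1)(q−1) = 18 · 52 = 936.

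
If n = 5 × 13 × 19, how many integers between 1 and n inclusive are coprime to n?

864

φ(1235) = 1235 · (1 − 1/5) · (1 − 1/13) · (1 − 1/19)
       = 1235 · 864/1235 = 864.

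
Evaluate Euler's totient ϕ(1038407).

1038407 = 19 · 31 · 41 · 43.
φ(1038407) = 1038407 · (1 − 1/19) · (1 − 1/31) · (1 − 1/41) · (1 − 1/43)
       = 1038407 · 907200/1038407 = 907200.

907200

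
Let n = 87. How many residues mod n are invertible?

56

87 = 3 × 29.
φ(87) = 87 · (1 − 1/3) · (1 − 1/29)
       = 87 · 56/87 = 56.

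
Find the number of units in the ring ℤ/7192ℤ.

3360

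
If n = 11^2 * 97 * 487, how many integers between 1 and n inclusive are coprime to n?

φ(5715919) = 5715919 · (1 − 1/11) · (1 − 1/97) · (1 − 1/487)
       = 5715919 · 466560/519629 = 5132160.

5132160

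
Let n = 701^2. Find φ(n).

490700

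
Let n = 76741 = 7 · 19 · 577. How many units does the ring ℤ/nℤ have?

62208

φ(7) = 7 − 1 = 6.
φ(19) = 19 − 1 = 18.
φ(577) = 577 − 1 = 576.
Multiply: 6 · 18 · 576 = 62208.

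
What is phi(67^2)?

φ(4489) = 4489 · (1 − 1/67)
       = 4489 · 66/67 = 4422.

4422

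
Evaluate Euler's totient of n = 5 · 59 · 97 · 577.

12828672

φ(5) = 5 − 1 = 4.
φ(59) = 59 − 1 = 58.
φ(97) = 97 − 1 = 96.
φ(577) = 577 − 1 = 576.
φ(16510855) = 4 × 58 × 96 × 576 = 12828672.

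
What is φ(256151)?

Factor 256151: 256151 = 7 · 23 · 37 · 43.
φ(256151) = 256151 · (1 − 1/7) · (1 − 1/23) · (1 − 1/37) · (1 − 1/43)
       = 256151 · 199584/256151 = 199584.

199584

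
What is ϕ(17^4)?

78608

φ(83521) = 83521 · (1 − 1/17)
       = 83521 · 16/17 = 78608.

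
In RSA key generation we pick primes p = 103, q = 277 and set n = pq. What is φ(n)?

28152

φ(28531) = 28531 · (1 − 1/103) · (1 − 1/277)
       = 28531 · 28152/28531 = 28152.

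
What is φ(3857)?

3024

Factor 3857: 3857 = 7 * 19 * 29.
φ(7) = 7 − 1 = 6.
φ(19) = 19 − 1 = 18.
φ(29) = 29 − 1 = 28.
φ(3857) = 6 × 18 × 28 = 3024.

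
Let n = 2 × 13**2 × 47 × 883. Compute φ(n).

6329232

φ(2) = 2 − 1 = 1.
φ(13^2) = 13^1·(13−1) = 13·12 = 156.
φ(47) = 47 − 1 = 46.
φ(883) = 883 − 1 = 882.
Multiply: 1 · 156 · 46 · 882 = 6329232.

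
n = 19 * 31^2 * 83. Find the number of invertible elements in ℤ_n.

1372680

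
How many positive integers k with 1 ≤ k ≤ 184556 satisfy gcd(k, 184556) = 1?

84672

184556 = 2**2 × 29 × 37 × 43.
φ(2^2) = 2^1·(2−1) = 2·1 = 2.
φ(29) = 29 − 1 = 28.
φ(37) = 37 − 1 = 36.
φ(43) = 43 − 1 = 42.
φ(184556) = 2 × 28 × 36 × 42 = 84672.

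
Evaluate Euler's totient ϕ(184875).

184875 = 3 × 5**3 × 17 × 29.
φ(3) = 3 − 1 = 2.
φ(5^3) = 5^3 − 5^2 = 125 − 25 = 100.
φ(17) = 17 − 1 = 16.
φ(29) = 29 − 1 = 28.
Multiply: 2 · 100 · 16 · 28 = 89600.

89600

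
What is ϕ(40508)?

17280

Prime factorization: 40508 = 2^2 * 13 * 19 * 41.
φ(2^2) = 2^2 − 2^1 = 4 − 2 = 2.
φ(13) = 13 − 1 = 12.
φ(19) = 19 − 1 = 18.
φ(41) = 41 − 1 = 40.
φ(40508) = 2 × 12 × 18 × 40 = 17280.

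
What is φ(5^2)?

20

φ(25) = 25 · (1 − 1/5)
       = 25 · 4/5 = 20.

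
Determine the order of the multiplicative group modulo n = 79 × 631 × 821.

φ(40926029) = 40926029 · (1 − 1/79) · (1 − 1/631) · (1 − 1/821)
       = 40926029 · 40294800/40926029 = 40294800.

40294800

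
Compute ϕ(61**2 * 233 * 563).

477205440

φ(61^2) = 61^1·(61−1) = 61·60 = 3660.
φ(233) = 233 − 1 = 232.
φ(563) = 563 − 1 = 562.
φ(488117059) = 3660 × 232 × 562 = 477205440.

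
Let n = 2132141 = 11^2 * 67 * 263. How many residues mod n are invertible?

1902120

φ(2132141) = 2132141 · (1 − 1/11) · (1 − 1/67) · (1 − 1/263)
       = 2132141 · 172920/193831 = 1902120.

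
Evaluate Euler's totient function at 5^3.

100

φ(5^3) = 5^2·(5−1) = 25·4 = 100.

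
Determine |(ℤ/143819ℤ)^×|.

143819 = 13^2 · 23 · 37.
φ(13^2) = 13^1·(13−1) = 13·12 = 156.
φ(23) = 23 − 1 = 22.
φ(37) = 37 − 1 = 36.
φ(143819) = 156 × 22 × 36 = 123552.

123552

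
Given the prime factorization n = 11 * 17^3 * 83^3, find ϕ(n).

φ(11) = 11 − 1 = 10.
φ(17^3) = 17^2·(17−1) = 289·16 = 4624.
φ(83^3) = 83^2·(83−1) = 6889·82 = 564898.
φ(30901084841) = 10 × 4624 × 564898 = 26120883520.

26120883520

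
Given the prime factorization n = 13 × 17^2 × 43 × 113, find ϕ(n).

φ(13) = 13 − 1 = 12.
φ(17^2) = 17^1·(17−1) = 17·16 = 272.
φ(43) = 43 − 1 = 42.
φ(113) = 113 − 1 = 112.
φ(18255263) = 12 × 272 × 42 × 112 = 15353856.

15353856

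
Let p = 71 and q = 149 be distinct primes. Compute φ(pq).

φ(pq) = (p−1)(q−1) = 70 · 148 = 10360.

10360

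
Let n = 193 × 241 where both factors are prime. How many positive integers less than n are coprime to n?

46080

φ(46513) = 46513 · (1 − 1/193) · (1 − 1/241)
       = 46513 · 46080/46513 = 46080.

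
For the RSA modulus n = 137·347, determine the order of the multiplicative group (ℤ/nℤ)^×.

47056

φ(n) = (p − 1)(q − 1) = (137−1)(347−1) = 136·346 = 47056.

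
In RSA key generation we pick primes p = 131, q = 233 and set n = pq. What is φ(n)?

φ(n) = (p − 1)(q − 1) = (131−1)(233−1) = 130·232 = 30160.

30160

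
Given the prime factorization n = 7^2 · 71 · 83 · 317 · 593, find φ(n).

45099317760

φ(7^2) = 7^1·(7−1) = 7·6 = 42.
φ(71) = 71 − 1 = 70.
φ(83) = 83 − 1 = 82.
φ(317) = 317 − 1 = 316.
φ(593) = 593 − 1 = 592.
Multiply: 42 · 70 · 82 · 316 · 592 = 45099317760.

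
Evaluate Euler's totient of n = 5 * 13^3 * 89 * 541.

φ(5) = 5 − 1 = 4.
φ(13^3) = 13^2·(13−1) = 169·12 = 2028.
φ(89) = 89 − 1 = 88.
φ(541) = 541 − 1 = 540.
Multiply: 4 · 2028 · 88 · 540 = 385482240.

385482240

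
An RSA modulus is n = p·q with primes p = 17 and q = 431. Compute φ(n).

6880

For distinct primes, φ(pq) = (p−1)(q−1) = 16 × 430 = 6880.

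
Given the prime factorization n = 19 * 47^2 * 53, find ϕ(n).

2023632

φ(2224463) = 2224463 · (1 − 1/19) · (1 − 1/47) · (1 − 1/53)
       = 2224463 · 43056/47329 = 2023632.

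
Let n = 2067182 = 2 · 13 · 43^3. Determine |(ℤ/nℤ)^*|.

931896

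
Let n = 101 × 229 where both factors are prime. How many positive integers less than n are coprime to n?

For distinct primes, φ(pq) = (p−1)(q−1) = 100 × 228 = 22800.

22800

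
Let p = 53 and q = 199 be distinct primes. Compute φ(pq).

10296

φ(pq) = (p−1)(q−1) = 52 · 198 = 10296.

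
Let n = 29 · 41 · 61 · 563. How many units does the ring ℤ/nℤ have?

37766400

φ(29) = 29 − 1 = 28.
φ(41) = 41 − 1 = 40.
φ(61) = 61 − 1 = 60.
φ(563) = 563 − 1 = 562.
φ(40833827) = 28 × 40 × 60 × 562 = 37766400.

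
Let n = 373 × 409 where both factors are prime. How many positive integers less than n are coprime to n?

φ(pq) = (p−1)(q−1) = 372 · 408 = 151776.

151776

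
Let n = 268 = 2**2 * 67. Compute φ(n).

132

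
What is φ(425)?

320

Prime factorization: 425 = 5^2 * 17.
φ(5^2) = 5^2 − 5^1 = 25 − 5 = 20.
φ(17) = 17 − 1 = 16.
Multiply: 20 · 16 = 320.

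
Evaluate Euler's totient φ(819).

Factor 819: 819 = 3**2 * 7 * 13.
φ(3^2) = 3^1·(3−1) = 3·2 = 6.
φ(7) = 7 − 1 = 6.
φ(13) = 13 − 1 = 12.
φ(819) = 6 × 6 × 12 = 432.

432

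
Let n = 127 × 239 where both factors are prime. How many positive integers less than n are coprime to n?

φ(n) = (p − 1)(q − 1) = (127−1)(239−1) = 126·238 = 29988.

29988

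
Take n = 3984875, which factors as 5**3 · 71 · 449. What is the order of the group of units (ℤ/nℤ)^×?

φ(3984875) = 3984875 · (1 − 1/5) · (1 − 1/71) · (1 − 1/449)
       = 3984875 · 125440/159395 = 3136000.

3136000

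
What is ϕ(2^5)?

16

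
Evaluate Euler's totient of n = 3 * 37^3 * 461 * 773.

35003468160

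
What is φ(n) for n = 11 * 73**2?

52560

φ(58619) = 58619 · (1 − 1/11) · (1 − 1/73)
       = 58619 · 720/803 = 52560.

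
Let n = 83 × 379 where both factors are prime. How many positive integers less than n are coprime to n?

30996

For distinct primes, φ(pq) = (p−1)(q−1) = 82 × 378 = 30996.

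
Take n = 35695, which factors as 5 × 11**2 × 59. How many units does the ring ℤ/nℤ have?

φ(5) = 5 − 1 = 4.
φ(11^2) = 11^1·(11−1) = 11·10 = 110.
φ(59) = 59 − 1 = 58.
Multiply: 4 · 110 · 58 = 25520.

25520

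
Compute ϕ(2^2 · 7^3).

φ(1372) = 1372 · (1 − 1/2) · (1 − 1/7)
       = 1372 · 6/14 = 588.

588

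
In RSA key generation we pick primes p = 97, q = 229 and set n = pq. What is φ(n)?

21888

φ(n) = (p − 1)(q − 1) = (97−1)(229−1) = 96·228 = 21888.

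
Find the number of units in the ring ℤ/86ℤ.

42

Prime factorization: 86 = 2 · 43.
φ(2) = 2 − 1 = 1.
φ(43) = 43 − 1 = 42.
Multiply: 1 · 42 = 42.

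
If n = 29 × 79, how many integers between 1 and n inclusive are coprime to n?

φ(29) = 29 − 1 = 28.
φ(79) = 79 − 1 = 78.
Since φ is multiplicative, φ(2291) = 28 · 78 = 2184.

2184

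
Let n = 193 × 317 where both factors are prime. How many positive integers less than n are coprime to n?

60672

φ(61181) = 61181 · (1 − 1/193) · (1 − 1/317)
       = 61181 · 60672/61181 = 60672.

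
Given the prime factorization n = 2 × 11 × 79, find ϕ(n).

780

φ(1738) = 1738 · (1 − 1/2) · (1 − 1/11) · (1 − 1/79)
       = 1738 · 780/1738 = 780.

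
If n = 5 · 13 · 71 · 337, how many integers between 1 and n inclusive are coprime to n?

φ(1555255) = 1555255 · (1 − 1/5) · (1 − 1/13) · (1 − 1/71) · (1 − 1/337)
       = 1555255 · 1128960/1555255 = 1128960.

1128960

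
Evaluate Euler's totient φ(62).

Prime factorization: 62 = 2 · 31.
φ(62) = 62 · (1 − 1/2) · (1 − 1/31)
       = 62 · 30/62 = 30.

30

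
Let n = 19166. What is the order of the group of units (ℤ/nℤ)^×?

Prime factorization: 19166 = 2 · 7 · 37^2.
φ(19166) = 19166 · (1 − 1/2) · (1 − 1/7) · (1 − 1/37)
       = 19166 · 216/518 = 7992.

7992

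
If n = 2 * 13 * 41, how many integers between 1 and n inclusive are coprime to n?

480

φ(2) = 2 − 1 = 1.
φ(13) = 13 − 1 = 12.
φ(41) = 41 − 1 = 40.
Since φ is multiplicative, φ(1066) = 1 · 12 · 40 = 480.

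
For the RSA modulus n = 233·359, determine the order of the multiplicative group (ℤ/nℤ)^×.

83056

φ(n) = (p − 1)(q − 1) = (233−1)(359−1) = 232·358 = 83056.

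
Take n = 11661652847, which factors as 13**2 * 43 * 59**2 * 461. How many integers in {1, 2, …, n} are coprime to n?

10313634240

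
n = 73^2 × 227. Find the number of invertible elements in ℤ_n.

φ(1209683) = 1209683 · (1 − 1/73) · (1 − 1/227)
       = 1209683 · 16272/16571 = 1187856.

1187856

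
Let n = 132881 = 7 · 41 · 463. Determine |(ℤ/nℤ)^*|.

110880

φ(7) = 7 − 1 = 6.
φ(41) = 41 − 1 = 40.
φ(463) = 463 − 1 = 462.
Since φ is multiplicative, φ(132881) = 6 · 40 · 462 = 110880.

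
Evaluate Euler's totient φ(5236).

Factor 5236: 5236 = 2^2 * 7 * 11 * 17.
φ(5236) = 5236 · (1 − 1/2) · (1 − 1/7) · (1 − 1/11) · (1 − 1/17)
       = 5236 · 960/2618 = 1920.

1920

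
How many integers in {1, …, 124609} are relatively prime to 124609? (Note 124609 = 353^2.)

124256

φ(353^2) = 353^1·(353−1) = 353·352 = 124256.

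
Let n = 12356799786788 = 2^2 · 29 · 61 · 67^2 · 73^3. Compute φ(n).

5700805608960

φ(12356799786788) = 12356799786788 · (1 − 1/2) · (1 − 1/29) · (1 − 1/61) · (1 − 1/67) · (1 − 1/73)
       = 12356799786788 · 7983360/17304358 = 5700805608960.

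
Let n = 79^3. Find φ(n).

486798

φ(79^3) = 79^3 − 79^2 = 493039 − 6241 = 486798.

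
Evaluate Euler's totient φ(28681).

25872

28681 = 23 · 29 · 43.
φ(28681) = 28681 · (1 − 1/23) · (1 − 1/29) · (1 − 1/43)
       = 28681 · 25872/28681 = 25872.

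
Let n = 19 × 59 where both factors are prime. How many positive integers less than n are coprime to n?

1044

For distinct primes, φ(pq) = (p−1)(q−1) = 18 × 58 = 1044.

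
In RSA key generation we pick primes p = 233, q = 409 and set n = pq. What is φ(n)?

For distinct primes, φ(pq) = (p−1)(q−1) = 232 × 408 = 94656.

94656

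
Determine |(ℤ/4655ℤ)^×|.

Factor 4655: 4655 = 5 · 7^2 · 19.
φ(5) = 5 − 1 = 4.
φ(7^2) = 7^2 − 7^1 = 49 − 7 = 42.
φ(19) = 19 − 1 = 18.
φ(4655) = 4 × 42 × 18 = 3024.

3024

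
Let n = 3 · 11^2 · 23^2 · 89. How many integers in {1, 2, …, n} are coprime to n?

φ(3) = 3 − 1 = 2.
φ(11^2) = 11^1·(11−1) = 11·10 = 110.
φ(23^2) = 23^1·(23−1) = 23·22 = 506.
φ(89) = 89 − 1 = 88.
Multiply: 2 · 110 · 506 · 88 = 9796160.

9796160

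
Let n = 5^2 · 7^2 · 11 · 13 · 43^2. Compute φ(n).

182044800

φ(323898575) = 323898575 · (1 − 1/5) · (1 − 1/7) · (1 − 1/11) · (1 − 1/13) · (1 − 1/43)
       = 323898575 · 120960/215215 = 182044800.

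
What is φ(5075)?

3360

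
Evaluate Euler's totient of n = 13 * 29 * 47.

φ(17719) = 17719 · (1 − 1/13) · (1 − 1/29) · (1 − 1/47)
       = 17719 · 15456/17719 = 15456.

15456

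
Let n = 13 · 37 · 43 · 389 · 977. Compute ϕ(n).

6870915072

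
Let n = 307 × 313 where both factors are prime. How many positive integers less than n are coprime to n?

95472

φ(pq) = (p−1)(q−1) = 306 · 312 = 95472.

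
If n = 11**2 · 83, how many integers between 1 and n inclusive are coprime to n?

9020

φ(10043) = 10043 · (1 − 1/11) · (1 − 1/83)
       = 10043 · 820/913 = 9020.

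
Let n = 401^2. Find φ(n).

φ(160801) = 160801 · (1 − 1/401)
       = 160801 · 400/401 = 160400.

160400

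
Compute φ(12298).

Factor 12298: 12298 = 2 * 11 * 13 * 43.
φ(2) = 2 − 1 = 1.
φ(11) = 11 − 1 = 10.
φ(13) = 13 − 1 = 12.
φ(43) = 43 − 1 = 42.
Since φ is multiplicative, φ(12298) = 1 · 10 · 12 · 42 = 5040.

5040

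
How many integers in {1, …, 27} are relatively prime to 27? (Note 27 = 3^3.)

φ(27) = 27 · (1 − 1/3)
       = 27 · 2/3 = 18.

18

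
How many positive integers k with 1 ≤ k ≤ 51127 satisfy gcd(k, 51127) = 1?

47040

51127 = 29 · 41 · 43.
φ(29) = 29 − 1 = 28.
φ(41) = 41 − 1 = 40.
φ(43) = 43 − 1 = 42.
φ(51127) = 28 × 40 × 42 = 47040.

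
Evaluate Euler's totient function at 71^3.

352870

φ(71^3) = 71^2·(71−1) = 5041·70 = 352870.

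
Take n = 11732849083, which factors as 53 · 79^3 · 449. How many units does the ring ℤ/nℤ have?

11340446208

φ(53) = 53 − 1 = 52.
φ(79^3) = 79^2·(79−1) = 6241·78 = 486798.
φ(449) = 449 − 1 = 448.
φ(11732849083) = 52 × 486798 × 448 = 11340446208.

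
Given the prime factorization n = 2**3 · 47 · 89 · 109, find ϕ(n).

φ(3647576) = 3647576 · (1 − 1/2) · (1 − 1/47) · (1 − 1/89) · (1 − 1/109)
       = 3647576 · 437184/911894 = 1748736.

1748736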